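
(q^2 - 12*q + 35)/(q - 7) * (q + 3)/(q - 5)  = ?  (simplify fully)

Factor: q^2 - 12*q + 35 = (q - 5)*(q - 7)
Cancel the common factors (q - 7), (q - 5).

q + 3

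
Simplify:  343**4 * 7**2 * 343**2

343**4 = 7**12; 7**2 = 7**2; 343**2 = 7**6
Combine exponents: 7**20

7**20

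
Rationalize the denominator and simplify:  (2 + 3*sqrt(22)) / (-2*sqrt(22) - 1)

Multiply numerator and denominator by -1 + 2*sqrt(22).
Denominator becomes -87; numerator becomes sqrt(22) + 130.

(-130 - sqrt(22))/87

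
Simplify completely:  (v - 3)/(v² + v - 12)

Factor: v² + v - 12 = (v - 3)·(v + 4)
Cancel the common factor (v - 3).

1/(v + 4)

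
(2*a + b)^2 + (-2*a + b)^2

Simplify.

8*a^2 + 2*b^2

Only the even-power cross terms survive.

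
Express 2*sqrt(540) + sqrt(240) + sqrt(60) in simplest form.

18*sqrt(15)

2*sqrt(540) = 12*sqrt(15); sqrt(240) = 4*sqrt(15); sqrt(60) = 2*sqrt(15)
Combine: (12 + 4 + 2)·sqrt(15) = 18*sqrt(15)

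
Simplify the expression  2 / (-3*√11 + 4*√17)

Multiply numerator and denominator by 3*√11 + 4*√17.
Denominator becomes 173; numerator becomes 6*√11 + 8*√17.

(6*√11 + 8*√17)/173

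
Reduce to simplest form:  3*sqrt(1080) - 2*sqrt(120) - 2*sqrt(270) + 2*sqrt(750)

18*sqrt(30)

3*sqrt(1080) = 18*sqrt(30); 2*sqrt(120) = 4*sqrt(30); 2*sqrt(270) = 6*sqrt(30); 2*sqrt(750) = 10*sqrt(30)
Combine: (18 - 4 - 6 + 10)·sqrt(30) = 18*sqrt(30)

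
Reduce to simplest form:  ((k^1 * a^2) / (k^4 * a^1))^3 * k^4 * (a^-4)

Inside the bracket: (k^-3) * a^1
Raise to the power 3: (k^-9) * a^3
Multiply by k^4 * (a^-4): add exponents.

1/(a*k^5)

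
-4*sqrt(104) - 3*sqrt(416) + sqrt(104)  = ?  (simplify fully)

4*sqrt(104) = 8*sqrt(26); 3*sqrt(416) = 12*sqrt(26); sqrt(104) = 2*sqrt(26)
Combine: (-8 - 12 + 2)·sqrt(26) = -18*sqrt(26)

-18*sqrt(26)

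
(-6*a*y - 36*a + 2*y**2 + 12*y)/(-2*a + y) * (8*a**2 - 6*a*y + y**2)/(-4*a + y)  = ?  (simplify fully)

-6*a*y - 36*a + 2*y**2 + 12*y

Factor: -6*a*y - 36*a + 2*y**2 + 12*y = 2*(y + 6)*(-3*a + y);  8*a**2 - 6*a*y + y**2 = (-4*a + y)*(-2*a + y)
Cancel the common factors (-4*a + y), (-2*a + y).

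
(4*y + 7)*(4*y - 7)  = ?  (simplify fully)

16*y^2 - 49

Difference of squares with P = 4*y, Q = 7.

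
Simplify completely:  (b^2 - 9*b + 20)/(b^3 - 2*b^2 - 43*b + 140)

Factor: b^2 - 9*b + 20 = (b - 4)*(b - 5);  b^3 - 2*b^2 - 43*b + 140 = (b - 4)*(b - 5)*(b + 7)
Cancel the common factors (b - 4), (b - 5).

1/(b + 7)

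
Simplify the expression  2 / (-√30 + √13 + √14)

(6*√30 + 58*√14 + 62*√13 + 8*√1365)/719

Group as (√13 + √14) - √30; multiply by (√13 + √14) + √30, then rationalise the remaining surd.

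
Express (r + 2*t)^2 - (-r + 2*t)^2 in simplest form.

Write as f((2*t),r) - f((2*t),-r) and expand.

8*r*t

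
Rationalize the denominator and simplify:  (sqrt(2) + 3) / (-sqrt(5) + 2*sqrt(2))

Multiply numerator and denominator by sqrt(5) + 2*sqrt(2).
Denominator becomes 3; numerator becomes sqrt(10) + 4 + 3*sqrt(5) + 6*sqrt(2).

(sqrt(10) + 4 + 3*sqrt(5) + 6*sqrt(2))/3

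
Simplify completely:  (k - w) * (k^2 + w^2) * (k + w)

k^4 - w^4

(k+w)(k-w) = k^2 - w^2; continue pairing.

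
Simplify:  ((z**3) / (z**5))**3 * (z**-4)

Inside the bracket: (z**-2)
Raise to the power 3: (z**-6)
Multiply by (z**-4): add exponents.

z**(-10)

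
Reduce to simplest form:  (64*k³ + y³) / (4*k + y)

16*k² - 4*k*y + y²

Apply the sum-of-cubes factorisation and cancel (4*k + y).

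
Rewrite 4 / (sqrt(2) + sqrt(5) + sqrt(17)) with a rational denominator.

(-14*sqrt(5) - 20*sqrt(2) + 2*sqrt(170) + 10*sqrt(17))/15

Group as (sqrt(2) + sqrt(17)) + sqrt(5); multiply by (sqrt(2) + sqrt(17)) - sqrt(5), then rationalise the remaining surd.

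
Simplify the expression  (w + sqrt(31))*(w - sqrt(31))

w^2 - 31

(w)^2 - (sqrt(31))^2 = w^2 - 31.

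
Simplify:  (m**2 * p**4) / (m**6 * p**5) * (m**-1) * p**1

Quotient: (m**-4) * (p**-1)
Multiply by (m**-1) * p**1: add exponents.

m**(-5)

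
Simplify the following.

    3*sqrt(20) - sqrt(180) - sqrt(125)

3*sqrt(20) = 6*sqrt(5); sqrt(180) = 6*sqrt(5); sqrt(125) = 5*sqrt(5)
Combine: (6 - 6 - 5)·sqrt(5) = -5*sqrt(5)

-5*sqrt(5)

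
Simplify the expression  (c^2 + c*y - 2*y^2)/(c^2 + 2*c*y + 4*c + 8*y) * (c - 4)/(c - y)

Factor: c^2 + c*y - 2*y^2 = (c - y)*(c + 2*y);  c^2 + 2*c*y + 4*c + 8*y = (c + 4)*(c + 2*y)
Cancel the common factors (c - y), (c + 2*y).

(c - 4)/(c + 4)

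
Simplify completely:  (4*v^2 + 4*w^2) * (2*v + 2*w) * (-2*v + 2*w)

-16*v^4 + 16*w^4

((2*w)+(2*v))((2*w)-(2*v)) = -4*v^2 + 4*w^2; continue pairing.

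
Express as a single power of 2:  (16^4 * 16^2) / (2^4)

2^20

16^4 = 2^16; 16^2 = 2^8; 2^4 = 2^4
Combine exponents: 2^20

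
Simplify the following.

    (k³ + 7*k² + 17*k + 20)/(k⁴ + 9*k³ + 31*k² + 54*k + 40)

1/(k + 2)

Factor: k³ + 7*k² + 17*k + 20 = (k + 4)·(k² + 3*k + 5);  k⁴ + 9*k³ + 31*k² + 54*k + 40 = (k + 2)·(k + 4)·(k² + 3*k + 5)
Cancel the common factors (k² + 3*k + 5), (k + 4).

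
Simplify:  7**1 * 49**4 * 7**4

7**1 = 7**1; 49**4 = 7**8; 7**4 = 7**4
Combine exponents: 7**13

7**13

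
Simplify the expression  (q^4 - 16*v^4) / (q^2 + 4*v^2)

q^2 - 4*v^2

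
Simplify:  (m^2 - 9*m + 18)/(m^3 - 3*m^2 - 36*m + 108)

1/(m + 6)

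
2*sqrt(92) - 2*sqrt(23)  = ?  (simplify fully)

2*sqrt(92) = 4*sqrt(23); 2*sqrt(23) = 2*sqrt(23)
Combine: (4 - 2)·sqrt(23) = 2*sqrt(23)

2*sqrt(23)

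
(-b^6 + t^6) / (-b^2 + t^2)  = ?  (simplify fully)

b^4 + b^2*t^2 + t^4

Difference of sixth powers: factor out (-b^2 + t^2).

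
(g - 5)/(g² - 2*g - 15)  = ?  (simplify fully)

Factor: g² - 2*g - 15 = (g + 3)·(g - 5)
Cancel the common factor (g - 5).

1/(g + 3)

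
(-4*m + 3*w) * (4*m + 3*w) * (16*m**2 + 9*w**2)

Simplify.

Telescope via difference of squares: ((3*w)+(4*m))((3*w)-(4*m)) = -16*m**2 + 9*w**2, then repeat with the next factor.

-256*m**4 + 81*w**4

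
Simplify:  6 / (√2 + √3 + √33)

(-48*√3 - 51*√2 + 9*√22 + 42*√33)/190

Group as (√3 + √33) + √2; multiply by (√3 + √33) - √2, then rationalise the remaining surd.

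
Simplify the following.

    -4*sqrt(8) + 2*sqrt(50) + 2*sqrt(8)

4*sqrt(8) = 8*sqrt(2); 2*sqrt(50) = 10*sqrt(2); 2*sqrt(8) = 4*sqrt(2)
Combine: (-8 + 10 + 4)·sqrt(2) = 6*sqrt(2)

6*sqrt(2)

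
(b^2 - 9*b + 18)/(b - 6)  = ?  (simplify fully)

Factor: b^2 - 9*b + 18 = (b - 6)*(b - 3)
Cancel the common factor (b - 6).

b - 3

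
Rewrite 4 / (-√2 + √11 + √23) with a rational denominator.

(-14*√11 - 2*√506 + 32*√2 + 10*√23)/3

Group as (√11 + √23) - √2; multiply by (√11 + √23) + √2, then rationalise the remaining surd.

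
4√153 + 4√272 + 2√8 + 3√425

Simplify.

4*√2 + 43*√17

4√153 = 12*√17; 4√272 = 16*√17; 2√8 = 4*√2; 3√425 = 15*√17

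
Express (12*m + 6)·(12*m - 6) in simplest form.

144*m² - 36

(12*m)^2 - (6)^2 = 144*m² - 36.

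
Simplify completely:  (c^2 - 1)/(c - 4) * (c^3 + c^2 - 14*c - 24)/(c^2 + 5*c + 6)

c^2 - 1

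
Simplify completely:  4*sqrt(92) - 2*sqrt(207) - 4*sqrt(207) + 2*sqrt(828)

2*sqrt(23)

4*sqrt(92) = 8*sqrt(23); 2*sqrt(207) = 6*sqrt(23); 4*sqrt(207) = 12*sqrt(23); 2*sqrt(828) = 12*sqrt(23)
Combine: (8 - 6 - 12 + 12)·sqrt(23) = 2*sqrt(23)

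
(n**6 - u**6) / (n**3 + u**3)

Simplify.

n**3 - u**3

Factor n**6 - u**6 and cancel (n**3 + u**3).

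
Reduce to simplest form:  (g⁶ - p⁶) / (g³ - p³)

Factor g^6 - p^6 and cancel (g³ - p³).

g³ + p³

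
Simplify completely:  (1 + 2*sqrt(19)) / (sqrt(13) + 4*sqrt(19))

Multiply numerator and denominator by -sqrt(13) + 4*sqrt(19).
Denominator becomes 291; numerator becomes -2*sqrt(247) - sqrt(13) + 4*sqrt(19) + 152.

(-2*sqrt(247) - sqrt(13) + 4*sqrt(19) + 152)/291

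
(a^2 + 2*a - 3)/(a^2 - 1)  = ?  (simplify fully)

(a + 3)/(a + 1)

Factor: a^2 + 2*a - 3 = (a + 3)*(a - 1);  a^2 - 1 = (a - 1)*(a + 1)
Cancel the common factor (a - 1).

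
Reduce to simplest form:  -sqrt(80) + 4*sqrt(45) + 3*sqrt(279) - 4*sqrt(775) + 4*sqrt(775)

sqrt(80) = 4*sqrt(5); 4*sqrt(45) = 12*sqrt(5); 3*sqrt(279) = 9*sqrt(31); 4*sqrt(775) = 20*sqrt(31); 4*sqrt(775) = 20*sqrt(31)

8*sqrt(5) + 9*sqrt(31)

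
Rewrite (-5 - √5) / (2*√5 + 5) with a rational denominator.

-3 + √5

Multiply numerator and denominator by -2*√5 + 5.
Denominator becomes 5; numerator becomes -15 + 5*√5.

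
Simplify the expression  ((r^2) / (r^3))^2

Inside the bracket: (r^-1)
Raise to the power 2: (r^-2)

r^(-2)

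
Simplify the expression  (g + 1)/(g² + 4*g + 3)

1/(g + 3)

Factor: g² + 4*g + 3 = (g + 1)·(g + 3)
Cancel the common factor (g + 1).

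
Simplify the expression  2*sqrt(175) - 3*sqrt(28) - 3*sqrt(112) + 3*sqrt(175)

7*sqrt(7)

2*sqrt(175) = 10*sqrt(7); 3*sqrt(28) = 6*sqrt(7); 3*sqrt(112) = 12*sqrt(7); 3*sqrt(175) = 15*sqrt(7)
Combine: (10 - 6 - 12 + 15)·sqrt(7) = 7*sqrt(7)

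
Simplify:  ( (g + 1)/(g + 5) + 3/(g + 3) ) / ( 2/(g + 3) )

(g^2 + 7*g + 18)/(2*g + 10)

Numerator: (g + 1)/(g + 5) + 3/(g + 3) = (g^2 + 7*g + 18)/(g^2 + 8*g + 15)
Denominator: 2/(g + 3) = 2/(g + 3)
Divide: ((g^2 + 7*g + 18)/(g^2 + 8*g + 15)) · (g/2 + 3/2) = (g^2 + 7*g + 18)/(2*g + 10)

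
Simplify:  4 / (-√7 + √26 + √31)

(-50*√7 + 2*√31 + 12*√26 + 2*√5642)/181

Group as (√26 + √31) - √7; multiply by (√26 + √31) + √7, then rationalise the remaining surd.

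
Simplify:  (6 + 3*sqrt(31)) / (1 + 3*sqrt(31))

(15*sqrt(31) + 273)/278

Multiply numerator and denominator by -3*sqrt(31) + 1.
Denominator becomes -278; numerator becomes -273 - 15*sqrt(31).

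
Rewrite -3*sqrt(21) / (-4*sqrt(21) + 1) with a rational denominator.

Multiply numerator and denominator by 1 + 4*sqrt(21).
Denominator becomes -335; numerator becomes -252 - 3*sqrt(21).

(3*sqrt(21) + 252)/335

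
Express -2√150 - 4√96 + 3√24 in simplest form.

-20*√6

2√150 = 10*√6; 4√96 = 16*√6; 3√24 = 6*√6
Combine: (-10 - 16 + 6)·√6 = -20*√6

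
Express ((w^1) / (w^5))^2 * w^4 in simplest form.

w^(-4)

Inside the bracket: (w^-4)
Raise to the power 2: (w^-8)
Multiply by w^4: add exponents.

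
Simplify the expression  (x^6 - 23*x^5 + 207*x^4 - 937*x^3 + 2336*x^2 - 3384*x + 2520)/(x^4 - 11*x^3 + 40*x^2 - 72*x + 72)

Factor: x^6 - 23*x^5 + 207*x^4 - 937*x^3 + 2336*x^2 - 3384*x + 2520 = (x - 7)*(x - 3)*(x - 5)*(x^2 - 2*x + 4)*(x - 6);  x^4 - 11*x^3 + 40*x^2 - 72*x + 72 = (x - 6)*(x - 3)*(x^2 - 2*x + 4)
Cancel the common factors (x^2 - 2*x + 4), (x - 3), (x - 6).

x^2 - 12*x + 35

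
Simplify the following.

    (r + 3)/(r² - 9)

Factor: r² - 9 = (r - 3)·(r + 3)
Cancel the common factor (r + 3).

1/(r - 3)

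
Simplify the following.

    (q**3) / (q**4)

1/q

Quotient: (q**-1)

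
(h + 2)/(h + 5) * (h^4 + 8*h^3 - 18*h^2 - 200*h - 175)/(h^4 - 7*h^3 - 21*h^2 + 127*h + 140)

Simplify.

(h^2 + 9*h + 14)/(h^2 - 3*h - 28)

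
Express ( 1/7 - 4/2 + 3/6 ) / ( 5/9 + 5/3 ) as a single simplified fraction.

-171/280

Numerator: 1/7 - 4/2 + 3/6 = -19/14
Denominator: 5/9 + 5/3 = 20/9
Divide: (-19/14) · (9/20) = -171/280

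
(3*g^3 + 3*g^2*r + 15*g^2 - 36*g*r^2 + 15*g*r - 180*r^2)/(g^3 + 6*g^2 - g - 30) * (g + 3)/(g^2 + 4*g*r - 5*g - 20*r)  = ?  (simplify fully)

(3*g - 9*r)/(g^2 - 7*g + 10)

Factor: 3*g^3 + 3*g^2*r + 15*g^2 - 36*g*r^2 + 15*g*r - 180*r^2 = 3*(g - 3*r)*(g + 4*r)*(g + 5);  g^3 + 6*g^2 - g - 30 = (g + 5)*(g - 2)*(g + 3);  g^2 + 4*g*r - 5*g - 20*r = (g + 4*r)*(g - 5)
Cancel the common factors (g + 4*r), (g + 5), (g + 3).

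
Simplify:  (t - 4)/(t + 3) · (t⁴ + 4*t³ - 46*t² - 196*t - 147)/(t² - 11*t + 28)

Factor: t⁴ + 4*t³ - 46*t² - 196*t - 147 = (t - 7)·(t + 7)·(t + 3)·(t + 1);  t² - 11*t + 28 = (t - 7)·(t - 4)
Cancel the common factors (t + 3), (t - 4), (t - 7).

t² + 8*t + 7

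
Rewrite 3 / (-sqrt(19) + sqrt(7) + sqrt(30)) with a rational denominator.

Group as (sqrt(7) + sqrt(30)) - sqrt(19); multiply by (sqrt(7) + sqrt(30)) + sqrt(19), then rationalise the remaining surd.

(-9*sqrt(19) - 2*sqrt(30) + 21*sqrt(7) + sqrt(3990))/86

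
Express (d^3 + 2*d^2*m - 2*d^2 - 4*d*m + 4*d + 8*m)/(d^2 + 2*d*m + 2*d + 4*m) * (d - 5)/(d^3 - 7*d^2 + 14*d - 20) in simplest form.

1/(d + 2)

Factor: d^3 + 2*d^2*m - 2*d^2 - 4*d*m + 4*d + 8*m = (d^2 - 2*d + 4)*(d + 2*m);  d^2 + 2*d*m + 2*d + 4*m = (d + 2*m)*(d + 2);  d^3 - 7*d^2 + 14*d - 20 = (d^2 - 2*d + 4)*(d - 5)
Cancel the common factors (d^2 - 2*d + 4), (d - 5), (d + 2*m).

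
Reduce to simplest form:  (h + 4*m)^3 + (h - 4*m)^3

2*h*(h^2 + 48*m^2)

Only the even-power cross terms survive.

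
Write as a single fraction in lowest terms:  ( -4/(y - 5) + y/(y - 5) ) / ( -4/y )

Numerator: -4/(y - 5) + y/(y - 5) = (y - 4)/(y - 5)
Denominator: -4/y = -4/y
Divide: ((y - 4)/(y - 5)) · (-y/4) = (-y^2 + 4*y)/(4*y - 20)

(-y^2 + 4*y)/(4*y - 20)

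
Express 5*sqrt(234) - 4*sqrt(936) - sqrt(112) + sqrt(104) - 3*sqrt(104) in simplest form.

5*sqrt(234) = 15*sqrt(26); 4*sqrt(936) = 24*sqrt(26); sqrt(112) = 4*sqrt(7); sqrt(104) = 2*sqrt(26); 3*sqrt(104) = 6*sqrt(26)

-13*sqrt(26) - 4*sqrt(7)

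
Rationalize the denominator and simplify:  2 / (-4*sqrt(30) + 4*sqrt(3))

Multiply numerator and denominator by 4*sqrt(3) + 4*sqrt(30).
Denominator becomes -432; numerator becomes 8*sqrt(3) + 8*sqrt(30).

(-sqrt(30) - sqrt(3))/54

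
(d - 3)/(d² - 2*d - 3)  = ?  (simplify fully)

1/(d + 1)

Factor: d² - 2*d - 3 = (d - 3)·(d + 1)
Cancel the common factor (d - 3).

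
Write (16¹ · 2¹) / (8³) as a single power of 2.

2^(-4)

16¹ = 2^4; 2¹ = 2^1; 8³ = 2^9
Combine exponents: 2^(-4)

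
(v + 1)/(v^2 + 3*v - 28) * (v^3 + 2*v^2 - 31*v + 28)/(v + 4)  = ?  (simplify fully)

(v^2 - 1)/(v + 4)

Factor: v^2 + 3*v - 28 = (v + 7)*(v - 4);  v^3 + 2*v^2 - 31*v + 28 = (v - 1)*(v - 4)*(v + 7)
Cancel the common factors (v - 4), (v + 7).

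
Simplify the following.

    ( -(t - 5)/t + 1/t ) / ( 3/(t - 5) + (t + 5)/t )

(-t^2 + 11*t - 30)/(t^2 + 3*t - 25)

Numerator: -(t - 5)/t + 1/t = (-t + 6)/t
Denominator: 3/(t - 5) + (t + 5)/t = (t^2 + 3*t - 25)/(t^2 - 5*t)
Divide: ((-t + 6)/t) · ((t^2 - 5*t)/(t^2 + 3*t - 25)) = (-t^2 + 11*t - 30)/(t^2 + 3*t - 25)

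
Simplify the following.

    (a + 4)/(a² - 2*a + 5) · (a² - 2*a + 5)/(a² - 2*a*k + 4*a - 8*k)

1/(a - 2*k)

Factor: a² - 2*a*k + 4*a - 8*k = (a + 4)·(a - 2*k)
Cancel the common factors (a² - 2*a + 5), (a + 4).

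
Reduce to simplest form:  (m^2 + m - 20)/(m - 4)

m + 5

Factor: m^2 + m - 20 = (m + 5)*(m - 4)
Cancel the common factor (m - 4).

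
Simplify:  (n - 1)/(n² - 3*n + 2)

1/(n - 2)

Factor: n² - 3*n + 2 = (n - 1)·(n - 2)
Cancel the common factor (n - 1).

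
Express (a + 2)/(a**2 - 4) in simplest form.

Factor: a**2 - 4 = (a + 2)*(a - 2)
Cancel the common factor (a + 2).

1/(a - 2)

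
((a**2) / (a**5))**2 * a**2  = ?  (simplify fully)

Inside the bracket: (a**-3)
Raise to the power 2: (a**-6)
Multiply by a**2: add exponents.

a**(-4)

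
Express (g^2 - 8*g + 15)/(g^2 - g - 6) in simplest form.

Factor: g^2 - 8*g + 15 = (g - 5)*(g - 3);  g^2 - g - 6 = (g - 3)*(g + 2)
Cancel the common factor (g - 3).

(g - 5)/(g + 2)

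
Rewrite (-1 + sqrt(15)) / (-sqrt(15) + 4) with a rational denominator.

Multiply numerator and denominator by sqrt(15) + 4.
Denominator becomes 1; numerator becomes 11 + 3*sqrt(15).

11 + 3*sqrt(15)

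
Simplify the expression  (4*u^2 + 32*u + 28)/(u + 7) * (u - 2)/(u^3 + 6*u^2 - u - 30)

(4*u + 4)/(u^2 + 8*u + 15)

Factor: 4*u^2 + 32*u + 28 = 4*(u + 1)*(u + 7);  u^3 + 6*u^2 - u - 30 = (u + 5)*(u + 3)*(u - 2)
Cancel the common factors (u + 7), (u - 2).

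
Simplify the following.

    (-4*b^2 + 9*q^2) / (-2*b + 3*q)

-4*b^2 + 9*q^2 factors as (-2*b + 3*q)*(2*b + 3*q).

2*b + 3*q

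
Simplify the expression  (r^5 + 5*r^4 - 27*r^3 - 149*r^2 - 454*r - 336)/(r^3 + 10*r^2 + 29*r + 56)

Factor: r^5 + 5*r^4 - 27*r^3 - 149*r^2 - 454*r - 336 = (r - 6)*(r^2 + 3*r + 8)*(r + 7)*(r + 1);  r^3 + 10*r^2 + 29*r + 56 = (r^2 + 3*r + 8)*(r + 7)
Cancel the common factors (r^2 + 3*r + 8), (r + 7).

r^2 - 5*r - 6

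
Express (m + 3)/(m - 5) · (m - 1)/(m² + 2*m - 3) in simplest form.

Factor: m² + 2*m - 3 = (m - 1)·(m + 3)
Cancel the common factors (m - 1), (m + 3).

1/(m - 5)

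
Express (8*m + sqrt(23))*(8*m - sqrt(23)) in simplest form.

64*m**2 - 23

(8*m)**2 - (sqrt(23))**2 = 64*m**2 - 23.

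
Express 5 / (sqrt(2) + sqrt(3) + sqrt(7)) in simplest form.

Group as (sqrt(2) + sqrt(7)) + sqrt(3); multiply by (sqrt(2) + sqrt(7)) - sqrt(3), then rationalise the remaining surd.

(-sqrt(42) - sqrt(7) + 3*sqrt(3) + 4*sqrt(2))/2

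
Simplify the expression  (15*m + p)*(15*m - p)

225*m^2 - p^2

Product of conjugates: (P+Q)(P-Q) = P^2 - Q^2.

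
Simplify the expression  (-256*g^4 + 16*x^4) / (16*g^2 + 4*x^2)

-16*g^2 + 4*x^2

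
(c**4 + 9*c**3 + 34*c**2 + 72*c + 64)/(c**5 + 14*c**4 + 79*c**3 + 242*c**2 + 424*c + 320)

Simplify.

1/(c + 5)

Factor: c**4 + 9*c**3 + 34*c**2 + 72*c + 64 = (c**2 + 3*c + 8)*(c + 2)*(c + 4);  c**5 + 14*c**4 + 79*c**3 + 242*c**2 + 424*c + 320 = (c + 5)*(c + 4)*(c**2 + 3*c + 8)*(c + 2)
Cancel the common factors (c**2 + 3*c + 8), (c + 2), (c + 4).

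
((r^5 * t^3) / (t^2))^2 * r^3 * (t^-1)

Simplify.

r^13*t

Inside the bracket: r^5 * t^1
Raise to the power 2: r^10 * t^2
Multiply by r^3 * (t^-1): add exponents.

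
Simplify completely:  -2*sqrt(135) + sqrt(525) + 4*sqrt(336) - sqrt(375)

2*sqrt(135) = 6*sqrt(15); sqrt(525) = 5*sqrt(21); 4*sqrt(336) = 16*sqrt(21); sqrt(375) = 5*sqrt(15)

-11*sqrt(15) + 21*sqrt(21)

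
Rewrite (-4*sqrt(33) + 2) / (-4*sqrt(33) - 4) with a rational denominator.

Multiply numerator and denominator by -4 + 4*sqrt(33).
Denominator becomes -512; numerator becomes -536 + 24*sqrt(33).

(-3*sqrt(33) + 67)/64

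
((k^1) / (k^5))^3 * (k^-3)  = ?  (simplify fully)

k^(-15)

Inside the bracket: (k^-4)
Raise to the power 3: (k^-12)
Multiply by (k^-3): add exponents.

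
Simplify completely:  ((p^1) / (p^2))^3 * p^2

1/p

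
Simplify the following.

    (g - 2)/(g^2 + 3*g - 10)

1/(g + 5)

Factor: g^2 + 3*g - 10 = (g + 5)*(g - 2)
Cancel the common factor (g - 2).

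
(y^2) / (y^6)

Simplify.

Quotient: (y^-4)

y^(-4)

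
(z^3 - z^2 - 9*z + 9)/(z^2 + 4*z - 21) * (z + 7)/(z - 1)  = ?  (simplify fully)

z + 3

Factor: z^3 - z^2 - 9*z + 9 = (z - 3)*(z + 3)*(z - 1);  z^2 + 4*z - 21 = (z + 7)*(z - 3)
Cancel the common factors (z - 3), (z + 7), (z - 1).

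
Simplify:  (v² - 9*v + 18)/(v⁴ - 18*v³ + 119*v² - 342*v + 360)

1/(v² - 9*v + 20)

Factor: v² - 9*v + 18 = (v - 3)·(v - 6);  v⁴ - 18*v³ + 119*v² - 342*v + 360 = (v - 3)·(v - 4)·(v - 6)·(v - 5)
Cancel the common factors (v - 6), (v - 3).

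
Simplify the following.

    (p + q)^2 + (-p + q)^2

2*p^2 + 2*q^2

Write as f(q,p) + f(q,-p) and expand.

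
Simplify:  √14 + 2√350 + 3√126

√14 = √14; 2√350 = 10*√14; 3√126 = 9*√14
Combine: (1 + 10 + 9)·√14 = 20*√14

20*√14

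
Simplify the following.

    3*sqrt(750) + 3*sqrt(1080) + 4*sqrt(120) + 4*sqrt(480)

57*sqrt(30)

3*sqrt(750) = 15*sqrt(30); 3*sqrt(1080) = 18*sqrt(30); 4*sqrt(120) = 8*sqrt(30); 4*sqrt(480) = 16*sqrt(30)
Combine: (15 + 18 + 8 + 16)·sqrt(30) = 57*sqrt(30)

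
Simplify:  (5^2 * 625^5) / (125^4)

5^10

5^2 = 5^2; 625^5 = 5^20; 125^4 = 5^12
Combine exponents: 5^10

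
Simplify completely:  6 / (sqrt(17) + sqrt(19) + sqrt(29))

Group as (sqrt(17) + sqrt(19)) + sqrt(29); multiply by (sqrt(17) + sqrt(19)) - sqrt(29), then rationalise the remaining surd.

(-12*sqrt(9367) + 42*sqrt(29) + 162*sqrt(19) + 186*sqrt(17))/1243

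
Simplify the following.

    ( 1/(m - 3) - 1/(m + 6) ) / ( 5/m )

9*m/(5*m^2 + 15*m - 90)

Numerator: 1/(m - 3) - 1/(m + 6) = 9/(m^2 + 3*m - 18)
Denominator: 5/m = 5/m
Divide: (9/(m^2 + 3*m - 18)) · (m/5) = 9*m/(5*m^2 + 15*m - 90)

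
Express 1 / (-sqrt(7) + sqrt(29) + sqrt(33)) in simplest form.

(-55*sqrt(7) + 3*sqrt(33) + 11*sqrt(29) + 2*sqrt(6699))/803

Group as (sqrt(29) + sqrt(33)) - sqrt(7); multiply by (sqrt(29) + sqrt(33)) + sqrt(7), then rationalise the remaining surd.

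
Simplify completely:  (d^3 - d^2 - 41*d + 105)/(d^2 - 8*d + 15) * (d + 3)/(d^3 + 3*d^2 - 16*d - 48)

Factor: d^3 - d^2 - 41*d + 105 = (d - 5)*(d + 7)*(d - 3);  d^2 - 8*d + 15 = (d - 5)*(d - 3);  d^3 + 3*d^2 - 16*d - 48 = (d + 4)*(d + 3)*(d - 4)
Cancel the common factors (d - 3), (d - 5), (d + 3).

(d + 7)/(d^2 - 16)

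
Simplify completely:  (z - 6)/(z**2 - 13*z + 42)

1/(z - 7)

Factor: z**2 - 13*z + 42 = (z - 7)*(z - 6)
Cancel the common factor (z - 6).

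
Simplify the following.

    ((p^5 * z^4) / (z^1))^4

Inside the bracket: p^5 * z^3
Raise to the power 4: p^20 * z^12

p^20*z^12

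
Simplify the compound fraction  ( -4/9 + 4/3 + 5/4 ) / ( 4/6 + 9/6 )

Numerator: -4/9 + 4/3 + 5/4 = 77/36
Denominator: 4/6 + 9/6 = 13/6
Divide: (77/36) · (6/13) = 77/78

77/78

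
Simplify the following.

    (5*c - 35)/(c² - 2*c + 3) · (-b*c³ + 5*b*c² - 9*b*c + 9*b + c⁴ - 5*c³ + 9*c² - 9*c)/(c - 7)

Factor: 5*c - 35 = 5·(c - 7);  -b*c³ + 5*b*c² - 9*b*c + 9*b + c⁴ - 5*c³ + 9*c² - 9*c = (c² - 2*c + 3)·(-b + c)·(c - 3)
Cancel the common factors (c² - 2*c + 3), (c - 7).

-5*b*c + 15*b + 5*c² - 15*c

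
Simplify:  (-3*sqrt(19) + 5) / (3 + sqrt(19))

(-36 + 7*sqrt(19))/5

Multiply numerator and denominator by -sqrt(19) + 3.
Denominator becomes -10; numerator becomes -14*sqrt(19) + 72.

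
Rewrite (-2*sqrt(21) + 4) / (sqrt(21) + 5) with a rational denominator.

(-7*sqrt(21) + 31)/2

Multiply numerator and denominator by -sqrt(21) + 5.
Denominator becomes 4; numerator becomes -14*sqrt(21) + 62.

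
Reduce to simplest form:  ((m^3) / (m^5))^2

m^(-4)

Inside the bracket: (m^-2)
Raise to the power 2: (m^-4)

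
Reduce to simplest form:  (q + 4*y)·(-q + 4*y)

-q² + 16*y²

Difference of squares with P = 4*y, Q = q.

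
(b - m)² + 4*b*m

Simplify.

(b + m)²

After expansion: b² + 2*b*m + m² — a perfect-square trinomial.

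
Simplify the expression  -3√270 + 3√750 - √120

3√270 = 9*√30; 3√750 = 15*√30; √120 = 2*√30
Combine: (-9 + 15 - 2)·√30 = 4*√30

4*√30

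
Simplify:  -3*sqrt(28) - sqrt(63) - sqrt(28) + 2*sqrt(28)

-7*sqrt(7)

3*sqrt(28) = 6*sqrt(7); sqrt(63) = 3*sqrt(7); sqrt(28) = 2*sqrt(7); 2*sqrt(28) = 4*sqrt(7)
Combine: (-6 - 3 - 2 + 4)·sqrt(7) = -7*sqrt(7)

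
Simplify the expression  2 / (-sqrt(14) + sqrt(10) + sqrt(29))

(-50*sqrt(14) - 10*sqrt(29) + 66*sqrt(10) + 8*sqrt(1015))/535

Group as (sqrt(10) + sqrt(29)) - sqrt(14); multiply by (sqrt(10) + sqrt(29)) + sqrt(14), then rationalise the remaining surd.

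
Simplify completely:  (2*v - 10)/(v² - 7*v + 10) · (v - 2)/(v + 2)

2/(v + 2)

Factor: 2*v - 10 = 2·(v - 5);  v² - 7*v + 10 = (v - 5)·(v - 2)
Cancel the common factors (v - 2), (v - 5).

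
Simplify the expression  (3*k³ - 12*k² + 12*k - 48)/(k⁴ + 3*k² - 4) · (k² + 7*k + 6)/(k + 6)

(3*k - 12)/(k - 1)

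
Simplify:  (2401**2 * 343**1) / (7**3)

2401**2 = 7**8; 343**1 = 7**3; 7**3 = 7**3
Combine exponents: 7**8

7**8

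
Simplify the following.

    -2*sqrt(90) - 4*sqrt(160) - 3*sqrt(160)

-34*sqrt(10)

2*sqrt(90) = 6*sqrt(10); 4*sqrt(160) = 16*sqrt(10); 3*sqrt(160) = 12*sqrt(10)
Combine: (-6 - 16 - 12)·sqrt(10) = -34*sqrt(10)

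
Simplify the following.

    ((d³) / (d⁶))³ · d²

d^(-7)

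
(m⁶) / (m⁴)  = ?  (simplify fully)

m²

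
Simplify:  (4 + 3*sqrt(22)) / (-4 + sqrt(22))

Multiply numerator and denominator by -sqrt(22) - 4.
Denominator becomes -6; numerator becomes -82 - 16*sqrt(22).

(8*sqrt(22) + 41)/3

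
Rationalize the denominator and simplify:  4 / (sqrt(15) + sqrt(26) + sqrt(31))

(-2*sqrt(12090) + 10*sqrt(31) + 20*sqrt(26) + 42*sqrt(15))/365

Group as (sqrt(15) + sqrt(26)) + sqrt(31); multiply by (sqrt(15) + sqrt(26)) - sqrt(31), then rationalise the remaining surd.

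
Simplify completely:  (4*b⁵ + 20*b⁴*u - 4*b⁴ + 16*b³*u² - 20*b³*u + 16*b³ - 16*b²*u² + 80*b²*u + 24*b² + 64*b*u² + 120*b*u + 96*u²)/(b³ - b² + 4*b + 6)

4*b² + 20*b*u + 16*u²

Factor: 4*b⁵ + 20*b⁴*u - 4*b⁴ + 16*b³*u² - 20*b³*u + 16*b³ - 16*b²*u² + 80*b²*u + 24*b² + 64*b*u² + 120*b*u + 96*u² = 4·(b² - 2*b + 6)·(b + 1)·(b + u)·(b + 4*u);  b³ - b² + 4*b + 6 = (b + 1)·(b² - 2*b + 6)
Cancel the common factors (b² - 2*b + 6), (b + 1).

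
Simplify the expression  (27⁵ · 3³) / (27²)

3^12

27⁵ = 3^15; 3³ = 3^3; 27² = 3^6
Combine exponents: 3^12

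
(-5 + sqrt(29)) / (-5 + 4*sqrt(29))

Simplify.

Multiply numerator and denominator by -4*sqrt(29) - 5.
Denominator becomes -439; numerator becomes -91 + 15*sqrt(29).

(-15*sqrt(29) + 91)/439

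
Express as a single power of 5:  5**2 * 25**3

5**8

5**2 = 5**2; 25**3 = 5**6
Combine exponents: 5**8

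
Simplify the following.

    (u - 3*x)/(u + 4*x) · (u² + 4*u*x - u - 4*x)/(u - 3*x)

u - 1

Factor: u² + 4*u*x - u - 4*x = (u + 4*x)·(u - 1)
Cancel the common factors (u - 3*x), (u + 4*x).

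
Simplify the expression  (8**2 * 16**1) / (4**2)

2**6

8**2 = 2**6; 16**1 = 2**4; 4**2 = 2**4
Combine exponents: 2**6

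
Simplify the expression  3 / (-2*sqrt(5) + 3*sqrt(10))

(6*sqrt(5) + 9*sqrt(10))/70

Multiply numerator and denominator by 2*sqrt(5) + 3*sqrt(10).
Denominator becomes 70; numerator becomes 6*sqrt(5) + 9*sqrt(10).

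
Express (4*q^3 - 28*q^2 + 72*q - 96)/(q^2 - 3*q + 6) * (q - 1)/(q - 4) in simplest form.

Factor: 4*q^3 - 28*q^2 + 72*q - 96 = 4*(q - 4)*(q^2 - 3*q + 6)
Cancel the common factors (q^2 - 3*q + 6), (q - 4).

4*q - 4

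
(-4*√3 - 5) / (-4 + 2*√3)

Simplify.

(22 + 13*√3)/2

Multiply numerator and denominator by -4 - 2*√3.
Denominator becomes 4; numerator becomes 44 + 26*√3.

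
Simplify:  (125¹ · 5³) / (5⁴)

5^2

125¹ = 5^3; 5³ = 5^3; 5⁴ = 5^4
Combine exponents: 5^2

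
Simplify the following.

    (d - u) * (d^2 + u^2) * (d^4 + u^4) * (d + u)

(d+u)(d-u) = d^2 - u^2; continue pairing.

d^8 - u^8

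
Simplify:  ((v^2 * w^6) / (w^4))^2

v^4*w^4

Inside the bracket: v^2 * w^2
Raise to the power 2: v^4 * w^4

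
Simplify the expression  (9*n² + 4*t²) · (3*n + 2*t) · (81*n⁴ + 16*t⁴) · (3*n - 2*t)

((3*n)+(2*t))((3*n)-(2*t)) = 9*n² - 4*t²; continue pairing.

6561*n⁸ - 256*t⁸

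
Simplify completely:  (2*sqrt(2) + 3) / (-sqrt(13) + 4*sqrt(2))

Multiply numerator and denominator by sqrt(13) + 4*sqrt(2).
Denominator becomes 19; numerator becomes 2*sqrt(26) + 3*sqrt(13) + 16 + 12*sqrt(2).

(2*sqrt(26) + 3*sqrt(13) + 16 + 12*sqrt(2))/19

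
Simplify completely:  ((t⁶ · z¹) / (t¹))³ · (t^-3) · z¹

t^12*z⁴

Inside the bracket: t⁵ · z¹
Raise to the power 3: t^15 · z³
Multiply by (t^-3) · z¹: add exponents.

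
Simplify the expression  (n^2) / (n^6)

Quotient: (n^-4)

n^(-4)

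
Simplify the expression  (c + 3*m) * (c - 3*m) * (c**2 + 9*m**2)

(c+(3*m))(c-(3*m)) = c**2 - 9*m**2; continue pairing.

c**4 - 81*m**4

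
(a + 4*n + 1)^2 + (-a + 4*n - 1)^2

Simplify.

Binomially expand both and collect terms in (4*n), (a + 1).

2*a^2 + 4*a + 32*n^2 + 2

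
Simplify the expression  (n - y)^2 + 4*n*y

Expand the square and combine the 4*n*y term.

(n + y)^2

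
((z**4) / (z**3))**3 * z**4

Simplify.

Inside the bracket: z**1
Raise to the power 3: z**3
Multiply by z**4: add exponents.

z**7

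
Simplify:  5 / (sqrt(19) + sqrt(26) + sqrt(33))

Group as (sqrt(26) + sqrt(33)) + sqrt(19); multiply by (sqrt(26) + sqrt(33)) - sqrt(19), then rationalise the remaining surd.

(-5*sqrt(16302) + 30*sqrt(33) + 65*sqrt(26) + 100*sqrt(19))/916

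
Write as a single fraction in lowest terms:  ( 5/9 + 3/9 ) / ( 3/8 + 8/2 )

64/315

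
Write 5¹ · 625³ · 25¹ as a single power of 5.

5^15

5¹ = 5^1; 625³ = 5^12; 25¹ = 5^2
Combine exponents: 5^15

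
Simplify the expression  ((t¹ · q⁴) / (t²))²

Inside the bracket: (t^-1) · q⁴
Raise to the power 2: (t^-2) · q⁸

q⁸/t²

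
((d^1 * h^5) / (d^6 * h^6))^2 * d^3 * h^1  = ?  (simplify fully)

1/(d^7*h)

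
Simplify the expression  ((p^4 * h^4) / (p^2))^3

h^12*p^6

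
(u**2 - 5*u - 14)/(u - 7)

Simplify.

u + 2

Factor: u**2 - 5*u - 14 = (u + 2)*(u - 7)
Cancel the common factor (u - 7).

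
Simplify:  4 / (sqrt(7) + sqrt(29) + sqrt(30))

(-sqrt(6090) + 3*sqrt(30) + 4*sqrt(29) + 26*sqrt(7))/97

Group as (sqrt(29) + sqrt(30)) + sqrt(7); multiply by (sqrt(29) + sqrt(30)) - sqrt(7), then rationalise the remaining surd.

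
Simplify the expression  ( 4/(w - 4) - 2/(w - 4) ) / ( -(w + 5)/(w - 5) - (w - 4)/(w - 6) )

(-w**2 + 11*w - 30)/(w**3 - 9*w**2 + 15*w + 20)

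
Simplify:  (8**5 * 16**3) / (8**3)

2**18

8**5 = 2**15; 16**3 = 2**12; 8**3 = 2**9
Combine exponents: 2**18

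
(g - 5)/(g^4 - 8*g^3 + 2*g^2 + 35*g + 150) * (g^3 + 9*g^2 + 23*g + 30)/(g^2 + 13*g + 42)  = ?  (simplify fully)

1/(g^2 + g - 42)

Factor: g^4 - 8*g^3 + 2*g^2 + 35*g + 150 = (g - 6)*(g^2 + 3*g + 5)*(g - 5);  g^3 + 9*g^2 + 23*g + 30 = (g + 6)*(g^2 + 3*g + 5);  g^2 + 13*g + 42 = (g + 6)*(g + 7)
Cancel the common factors (g^2 + 3*g + 5), (g + 6), (g - 5).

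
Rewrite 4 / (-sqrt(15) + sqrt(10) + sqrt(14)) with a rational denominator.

(-36*sqrt(15) + 44*sqrt(14) + 76*sqrt(10) + 80*sqrt(21))/479

Group as (sqrt(10) + sqrt(14)) - sqrt(15); multiply by (sqrt(10) + sqrt(14)) + sqrt(15), then rationalise the remaining surd.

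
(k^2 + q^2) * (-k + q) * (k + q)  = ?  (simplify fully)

Pair the conjugate factors: (q+k)(q-k) = -k^2 + q^2, then repeat with the next factor.

-k^4 + q^4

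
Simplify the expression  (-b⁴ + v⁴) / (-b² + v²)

-b⁴ + v⁴ factors as (-b + v)*(b + v)*(b² + v²).

b² + v²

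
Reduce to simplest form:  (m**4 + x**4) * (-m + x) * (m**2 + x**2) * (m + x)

Pair the conjugate factors: (x+m)(x-m) = -m**2 + x**2, then repeat with the next factor.

-m**8 + x**8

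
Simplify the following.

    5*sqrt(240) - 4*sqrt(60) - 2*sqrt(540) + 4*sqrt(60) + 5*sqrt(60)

18*sqrt(15)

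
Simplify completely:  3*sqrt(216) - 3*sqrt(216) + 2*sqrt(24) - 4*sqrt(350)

3*sqrt(216) = 18*sqrt(6); 3*sqrt(216) = 18*sqrt(6); 2*sqrt(24) = 4*sqrt(6); 4*sqrt(350) = 20*sqrt(14)

-20*sqrt(14) + 4*sqrt(6)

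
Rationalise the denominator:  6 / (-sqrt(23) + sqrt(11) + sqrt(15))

(-6*sqrt(23) + 38*sqrt(15) + 54*sqrt(11) + 4*sqrt(3795))/217

Group as (sqrt(11) + sqrt(15)) - sqrt(23); multiply by (sqrt(11) + sqrt(15)) + sqrt(23), then rationalise the remaining surd.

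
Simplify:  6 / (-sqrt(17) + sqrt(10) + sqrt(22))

(-90*sqrt(17) + 30*sqrt(22) + 174*sqrt(10) + 24*sqrt(935))/655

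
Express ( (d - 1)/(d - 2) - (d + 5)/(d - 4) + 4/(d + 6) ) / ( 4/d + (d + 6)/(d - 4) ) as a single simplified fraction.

(-4*d³ - 58*d² + 116*d)/(d⁴ + 14*d³ + 12*d² - 184*d + 192)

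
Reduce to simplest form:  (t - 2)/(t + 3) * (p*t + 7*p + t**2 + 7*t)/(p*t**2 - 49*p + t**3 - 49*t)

Factor: p*t + 7*p + t**2 + 7*t = (p + t)*(t + 7);  p*t**2 - 49*p + t**3 - 49*t = (t - 7)*(t + 7)*(p + t)
Cancel the common factors (p + t), (t + 7).

(t - 2)/(t**2 - 4*t - 21)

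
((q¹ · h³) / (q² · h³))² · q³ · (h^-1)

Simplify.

Inside the bracket: (q^-1)
Raise to the power 2: (q^-2)
Multiply by q³ · (h^-1): add exponents.

q/h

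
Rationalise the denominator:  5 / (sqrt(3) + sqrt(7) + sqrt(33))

(-29*sqrt(7) - 37*sqrt(3) + 6*sqrt(77) + 23*sqrt(33))/89

Group as (sqrt(3) + sqrt(33)) + sqrt(7); multiply by (sqrt(3) + sqrt(33)) - sqrt(7), then rationalise the remaining surd.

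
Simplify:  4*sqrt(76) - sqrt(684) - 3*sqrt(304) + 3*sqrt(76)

-4*sqrt(19)

4*sqrt(76) = 8*sqrt(19); sqrt(684) = 6*sqrt(19); 3*sqrt(304) = 12*sqrt(19); 3*sqrt(76) = 6*sqrt(19)
Combine: (8 - 6 - 12 + 6)·sqrt(19) = -4*sqrt(19)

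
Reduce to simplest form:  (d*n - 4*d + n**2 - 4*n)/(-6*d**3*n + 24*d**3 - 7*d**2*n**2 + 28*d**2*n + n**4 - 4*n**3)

-1/(6*d**2 + d*n - n**2)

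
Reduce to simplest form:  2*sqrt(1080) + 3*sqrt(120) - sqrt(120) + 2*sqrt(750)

2*sqrt(1080) = 12*sqrt(30); 3*sqrt(120) = 6*sqrt(30); sqrt(120) = 2*sqrt(30); 2*sqrt(750) = 10*sqrt(30)
Combine: (12 + 6 - 2 + 10)·sqrt(30) = 26*sqrt(30)

26*sqrt(30)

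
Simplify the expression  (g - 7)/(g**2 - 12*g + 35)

1/(g - 5)

Factor: g**2 - 12*g + 35 = (g - 7)*(g - 5)
Cancel the common factor (g - 7).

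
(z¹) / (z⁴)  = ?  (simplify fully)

Quotient: (z^-3)

z^(-3)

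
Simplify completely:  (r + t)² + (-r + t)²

Binomially expand both and collect terms in t, r.

2*r² + 2*t²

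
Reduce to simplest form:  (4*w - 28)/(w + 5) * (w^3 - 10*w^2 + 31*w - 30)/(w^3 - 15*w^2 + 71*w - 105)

(4*w - 8)/(w + 5)

Factor: 4*w - 28 = 4*(w - 7);  w^3 - 10*w^2 + 31*w - 30 = (w - 3)*(w - 2)*(w - 5);  w^3 - 15*w^2 + 71*w - 105 = (w - 7)*(w - 5)*(w - 3)
Cancel the common factors (w - 5), (w - 3), (w - 7).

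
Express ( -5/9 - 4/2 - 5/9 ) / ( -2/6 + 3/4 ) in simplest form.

-112/15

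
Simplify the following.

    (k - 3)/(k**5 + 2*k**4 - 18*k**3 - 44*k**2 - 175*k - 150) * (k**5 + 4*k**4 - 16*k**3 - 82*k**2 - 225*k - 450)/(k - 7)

Factor: k**5 + 2*k**4 - 18*k**3 - 44*k**2 - 175*k - 150 = (k + 5)*(k**2 + k + 6)*(k + 1)*(k - 5);  k**5 + 4*k**4 - 16*k**3 - 82*k**2 - 225*k - 450 = (k**2 + k + 6)*(k - 5)*(k + 5)*(k + 3)
Cancel the common factors (k**2 + k + 6), (k - 5), (k + 5).

(k**2 - 9)/(k**2 - 6*k - 7)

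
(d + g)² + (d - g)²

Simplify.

2*d² + 2*g²

Binomially expand both and collect terms in d, g.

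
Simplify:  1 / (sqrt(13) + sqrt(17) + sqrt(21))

Group as (sqrt(13) + sqrt(21)) + sqrt(17); multiply by (sqrt(13) + sqrt(21)) - sqrt(17), then rationalise the remaining surd.

(-2*sqrt(4641) + 9*sqrt(21) + 17*sqrt(17) + 25*sqrt(13))/803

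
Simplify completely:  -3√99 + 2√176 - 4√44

-9*√11

3√99 = 9*√11; 2√176 = 8*√11; 4√44 = 8*√11
Combine: (-9 + 8 - 8)·√11 = -9*√11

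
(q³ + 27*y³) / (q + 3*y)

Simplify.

q² - 3*q*y + 9*y²

Apply the sum-of-cubes factorisation and cancel (q + 3*y).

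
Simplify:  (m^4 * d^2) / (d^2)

m^4

Quotient: m^4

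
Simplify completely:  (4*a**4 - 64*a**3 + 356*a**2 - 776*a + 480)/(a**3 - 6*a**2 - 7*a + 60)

Factor: 4*a**4 - 64*a**3 + 356*a**2 - 776*a + 480 = 4*(a - 5)*(a - 1)*(a - 4)*(a - 6);  a**3 - 6*a**2 - 7*a + 60 = (a - 4)*(a + 3)*(a - 5)
Cancel the common factors (a - 5), (a - 4).

(4*a**2 - 28*a + 24)/(a + 3)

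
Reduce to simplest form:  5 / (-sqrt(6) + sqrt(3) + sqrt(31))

(-85*sqrt(3) - 15*sqrt(62) + 70*sqrt(6) + 55*sqrt(31))/206

Group as (sqrt(3) + sqrt(31)) - sqrt(6); multiply by (sqrt(3) + sqrt(31)) + sqrt(6), then rationalise the remaining surd.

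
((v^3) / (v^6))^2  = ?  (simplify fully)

v^(-6)

Inside the bracket: (v^-3)
Raise to the power 2: (v^-6)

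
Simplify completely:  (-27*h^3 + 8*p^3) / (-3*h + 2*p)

Factor as (a-b)(a^2+ab+b^2) with a=(2*p), b=(3*h).

9*h^2 + 6*h*p + 4*p^2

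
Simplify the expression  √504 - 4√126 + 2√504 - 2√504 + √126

-3*√14

√504 = 6*√14; 4√126 = 12*√14; 2√504 = 12*√14; 2√504 = 12*√14; √126 = 3*√14
Combine: (6 - 12 + 12 - 12 + 3)·√14 = -3*√14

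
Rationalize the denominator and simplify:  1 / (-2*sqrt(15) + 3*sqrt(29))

Multiply numerator and denominator by 2*sqrt(15) + 3*sqrt(29).
Denominator becomes 201; numerator becomes 2*sqrt(15) + 3*sqrt(29).

(2*sqrt(15) + 3*sqrt(29))/201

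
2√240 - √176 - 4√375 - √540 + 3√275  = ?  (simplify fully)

2√240 = 8*√15; √176 = 4*√11; 4√375 = 20*√15; √540 = 6*√15; 3√275 = 15*√11

-18*√15 + 11*√11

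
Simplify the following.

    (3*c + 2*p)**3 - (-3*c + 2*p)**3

54*c**3 + 72*c*p**2

Only the odd-power cross terms survive.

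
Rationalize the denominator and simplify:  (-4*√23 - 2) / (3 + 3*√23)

(-45 + √23)/33

Multiply numerator and denominator by -3*√23 + 3.
Denominator becomes -198; numerator becomes -6*√23 + 270.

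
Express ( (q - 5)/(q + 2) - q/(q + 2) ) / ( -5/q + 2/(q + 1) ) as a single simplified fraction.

(5*q**2 + 5*q)/(3*q**2 + 11*q + 10)

Numerator: (q - 5)/(q + 2) - q/(q + 2) = -5/(q + 2)
Denominator: -5/q + 2/(q + 1) = (-3*q - 5)/(q**2 + q)
Divide: (-5/(q + 2)) · ((q**2 + q)/(-3*q - 5)) = (5*q**2 + 5*q)/(3*q**2 + 11*q + 10)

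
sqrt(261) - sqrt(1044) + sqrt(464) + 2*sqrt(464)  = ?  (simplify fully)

sqrt(261) = 3*sqrt(29); sqrt(1044) = 6*sqrt(29); sqrt(464) = 4*sqrt(29); 2*sqrt(464) = 8*sqrt(29)
Combine: (3 - 6 + 4 + 8)·sqrt(29) = 9*sqrt(29)

9*sqrt(29)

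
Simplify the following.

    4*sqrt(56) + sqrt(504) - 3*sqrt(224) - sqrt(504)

4*sqrt(56) = 8*sqrt(14); sqrt(504) = 6*sqrt(14); 3*sqrt(224) = 12*sqrt(14); sqrt(504) = 6*sqrt(14)
Combine: (8 + 6 - 12 - 6)·sqrt(14) = -4*sqrt(14)

-4*sqrt(14)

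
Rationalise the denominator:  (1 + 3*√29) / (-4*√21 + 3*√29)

(-12*√609 - 261 - 4*√21 - 3*√29)/75

Multiply numerator and denominator by 3*√29 + 4*√21.
Denominator becomes -75; numerator becomes 3*√29 + 4*√21 + 261 + 12*√609.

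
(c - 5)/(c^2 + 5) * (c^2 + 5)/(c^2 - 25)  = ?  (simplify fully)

Factor: c^2 - 25 = (c - 5)*(c + 5)
Cancel the common factors (c^2 + 5), (c - 5).

1/(c + 5)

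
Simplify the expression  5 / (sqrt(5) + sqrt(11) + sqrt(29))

(-10*sqrt(1595) - 65*sqrt(29) + 115*sqrt(11) + 175*sqrt(5))/51

Group as (sqrt(5) + sqrt(29)) + sqrt(11); multiply by (sqrt(5) + sqrt(29)) - sqrt(11), then rationalise the remaining surd.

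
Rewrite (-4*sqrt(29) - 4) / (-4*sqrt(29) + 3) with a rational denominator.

Multiply numerator and denominator by 3 + 4*sqrt(29).
Denominator becomes -455; numerator becomes -476 - 28*sqrt(29).

(4*sqrt(29) + 68)/65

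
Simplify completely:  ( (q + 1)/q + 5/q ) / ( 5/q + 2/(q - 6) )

(q² - 36)/(7*q - 30)

Numerator: (q + 1)/q + 5/q = (q + 6)/q
Denominator: 5/q + 2/(q - 6) = (7*q - 30)/(q² - 6*q)
Divide: ((q + 6)/q) · ((q² - 6*q)/(7*q - 30)) = (q² - 36)/(7*q - 30)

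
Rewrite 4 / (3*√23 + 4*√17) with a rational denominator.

Multiply numerator and denominator by -3*√23 + 4*√17.
Denominator becomes 65; numerator becomes -12*√23 + 16*√17.

(-12*√23 + 16*√17)/65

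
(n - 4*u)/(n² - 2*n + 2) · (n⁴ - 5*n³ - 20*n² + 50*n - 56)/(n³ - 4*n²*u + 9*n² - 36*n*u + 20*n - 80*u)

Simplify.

(n - 7)/(n + 5)

Factor: n⁴ - 5*n³ - 20*n² + 50*n - 56 = (n + 4)·(n - 7)·(n² - 2*n + 2);  n³ - 4*n²*u + 9*n² - 36*n*u + 20*n - 80*u = (n - 4*u)·(n + 5)·(n + 4)
Cancel the common factors (n² - 2*n + 2), (n + 4), (n - 4*u).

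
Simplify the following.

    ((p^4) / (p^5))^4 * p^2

p^(-2)

Inside the bracket: (p^-1)
Raise to the power 4: (p^-4)
Multiply by p^2: add exponents.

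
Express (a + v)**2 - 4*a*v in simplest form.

Expanding gives a**2 - 2*a*v + v**2, a perfect square.

(a - v)**2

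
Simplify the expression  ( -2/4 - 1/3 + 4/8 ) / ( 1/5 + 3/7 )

Numerator: -2/4 - 1/3 + 4/8 = -1/3
Denominator: 1/5 + 3/7 = 22/35
Divide: (-1/3) · (35/22) = -35/66

-35/66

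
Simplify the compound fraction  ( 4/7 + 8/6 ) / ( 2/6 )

Numerator: 4/7 + 8/6 = 40/21
Denominator: 2/6 = 1/3
Divide: (40/21) · (3) = 40/7

40/7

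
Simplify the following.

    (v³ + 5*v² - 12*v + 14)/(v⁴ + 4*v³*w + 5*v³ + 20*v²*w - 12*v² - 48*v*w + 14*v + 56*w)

1/(v + 4*w)

Factor: v³ + 5*v² - 12*v + 14 = (v² - 2*v + 2)·(v + 7);  v⁴ + 4*v³*w + 5*v³ + 20*v²*w - 12*v² - 48*v*w + 14*v + 56*w = (v + 7)·(v + 4*w)·(v² - 2*v + 2)
Cancel the common factors (v² - 2*v + 2), (v + 7).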